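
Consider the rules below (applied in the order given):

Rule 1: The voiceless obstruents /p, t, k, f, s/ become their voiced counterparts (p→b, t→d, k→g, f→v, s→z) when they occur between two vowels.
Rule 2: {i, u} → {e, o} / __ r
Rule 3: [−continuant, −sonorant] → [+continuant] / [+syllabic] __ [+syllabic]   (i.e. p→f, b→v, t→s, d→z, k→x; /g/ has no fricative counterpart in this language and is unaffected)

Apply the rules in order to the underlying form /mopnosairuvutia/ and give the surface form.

mopnozaeruvuzia

Rule 1 (intervocalic voicing): /s/ is a voiceless obstruent between vowels /o/ and /a/, so it voices to [z]. /t/ is a voiceless obstruent between vowels /u/ and /i/, so it voices to [d]. /mopnosairuvutia/ → mopnozairuvudia.
Rule 2 (pre-rhotic lowering): /i/ is a high vowel immediately before /r/, so it lowers to [e]. /mopnozairuvudia/ → mopnozaeruvudia.
Rule 3 (intervocalic spirantization): /d/ is a stop between vowels /u/ and /i/, so it spirantizes to the fricative [z]. /mopnozaeruvudia/ → mopnozaeruvuzia.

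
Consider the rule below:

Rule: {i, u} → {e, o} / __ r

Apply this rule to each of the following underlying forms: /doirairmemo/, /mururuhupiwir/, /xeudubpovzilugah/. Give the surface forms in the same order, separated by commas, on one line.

/doirairmemo/: /i/ is a high vowel immediately before /r/, so it lowers to [e]. /i/ is a high vowel immediately before /r/, so it lowers to [e]. → [doeraermemo].
/mururuhupiwir/: /u/ is a high vowel immediately before /r/, so it lowers to [o]. /u/ is a high vowel immediately before /r/, so it lowers to [o]. /i/ is a high vowel immediately before /r/, so it lowers to [e]. → [mororuhupiwer].
/xeudubpovzilugah/: the rule's environment is not met; surfaces unchanged as [xeudubpovzilugah].

doeraermemo, mororuhupiwer, xeudubpovzilugah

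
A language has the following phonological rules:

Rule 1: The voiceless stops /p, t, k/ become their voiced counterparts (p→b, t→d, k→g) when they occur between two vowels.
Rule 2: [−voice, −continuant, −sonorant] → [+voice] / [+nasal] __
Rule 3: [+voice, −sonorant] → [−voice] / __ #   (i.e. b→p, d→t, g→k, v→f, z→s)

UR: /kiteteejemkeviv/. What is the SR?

Rule 1 (intervocalic voicing): /t/ is a voiceless stop between vowels /i/ and /e/, so it voices to [d]. /t/ is a voiceless stop between vowels /e/ and /e/, so it voices to [d]. /kiteteejemkeviv/ → kidedeejemkeviv.
Rule 2 (post-nasal voicing): /k/ is a voiceless stop immediately after the nasal /m/, so it voices to [g]. /kidedeejemkeviv/ → kidedeejemgeviv.
Rule 3 (final devoicing): /v/ is a voiced obstruent in word-final position, so it devoices to [f]. /kidedeejemgeviv/ → kidedeejemgevif.

kidedeejemgevif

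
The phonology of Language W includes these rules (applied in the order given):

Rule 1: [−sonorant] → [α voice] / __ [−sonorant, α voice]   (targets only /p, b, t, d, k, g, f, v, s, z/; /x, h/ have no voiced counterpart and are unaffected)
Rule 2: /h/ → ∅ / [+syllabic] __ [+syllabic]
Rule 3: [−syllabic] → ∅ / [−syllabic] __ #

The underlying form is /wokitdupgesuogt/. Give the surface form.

wokiddubgesuok

Rule 1 (regressive voicing assimilation): /t/ precedes the voiced obstruent /d/, so it voices to [d] by assimilation. /p/ precedes the voiced obstruent /g/, so it voices to [b] by assimilation. /g/ precedes the voiceless obstruent /t/, so it devoices to [k] by assimilation. /wokitdupgesuogt/ → wokiddubgesuokt.
Rule 2 (intervocalic h-deletion): no segment meets the environment; /wokiddubgesuokt/ is unchanged.
Rule 3 (final cluster simplification): /t/ is the second consonant of a word-final cluster /kt/, so it deletes. /wokiddubgesuokt/ → wokiddubgesuok.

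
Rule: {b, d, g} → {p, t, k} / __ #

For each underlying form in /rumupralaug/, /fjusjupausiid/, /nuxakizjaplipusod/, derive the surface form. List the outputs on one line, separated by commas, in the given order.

rumupralauk, fjusjupausiit, nuxakizjaplipusot

/rumupralaug/: /g/ is a voiced stop in word-final position, so it devoices to [k]. → [rumupralauk].
/fjusjupausiid/: /d/ is a voiced stop in word-final position, so it devoices to [t]. → [fjusjupausiit].
/nuxakizjaplipusod/: /d/ is a voiced stop in word-final position, so it devoices to [t]. → [nuxakizjaplipusot].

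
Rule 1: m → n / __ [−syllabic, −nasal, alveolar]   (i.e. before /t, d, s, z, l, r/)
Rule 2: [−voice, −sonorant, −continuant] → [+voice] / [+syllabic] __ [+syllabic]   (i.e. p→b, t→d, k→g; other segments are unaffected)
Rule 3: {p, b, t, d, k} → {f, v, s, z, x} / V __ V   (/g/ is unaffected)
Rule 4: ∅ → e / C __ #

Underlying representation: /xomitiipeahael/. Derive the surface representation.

xomiziiveahaele

Rule 1 (nasal place assimilation): no segment meets the environment; /xomitiipeahael/ is unchanged.
Rule 2 (intervocalic voicing): /t/ is a voiceless stop between vowels /i/ and /i/, so it voices to [d]. /p/ is a voiceless stop between vowels /i/ and /e/, so it voices to [b]. /xomitiipeahael/ → xomidiibeahael.
Rule 3 (intervocalic spirantization): /d/ is a stop between vowels /i/ and /i/, so it spirantizes to the fricative [z]. /b/ is a stop between vowels /i/ and /e/, so it spirantizes to the fricative [v]. /xomidiibeahael/ → xomiziiveahael.
Rule 4 (final e-epenthesis): the form ends in the consonant /l/, so [e] is inserted word-finally. /xomiziiveahael/ → xomiziiveahaele.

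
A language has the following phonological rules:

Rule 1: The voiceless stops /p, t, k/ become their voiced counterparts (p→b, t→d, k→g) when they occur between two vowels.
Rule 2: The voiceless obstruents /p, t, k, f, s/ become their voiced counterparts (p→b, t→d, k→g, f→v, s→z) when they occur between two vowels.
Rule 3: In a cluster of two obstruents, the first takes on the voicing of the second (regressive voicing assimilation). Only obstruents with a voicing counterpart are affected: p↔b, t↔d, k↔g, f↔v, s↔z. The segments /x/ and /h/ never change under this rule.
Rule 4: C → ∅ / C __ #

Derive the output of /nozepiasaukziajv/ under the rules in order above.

Rule 1 (intervocalic voicing): /p/ is a voiceless stop between vowels /e/ and /i/, so it voices to [b]. /nozepiasaukziajv/ → nozebiasaukziajv.
Rule 2 (intervocalic voicing): /s/ is a voiceless obstruent between vowels /a/ and /a/, so it voices to [z]. /nozebiasaukziajv/ → nozebiazaukziajv.
Rule 3 (regressive voicing assimilation): /k/ precedes the voiced obstruent /z/, so it voices to [g] by assimilation. /nozebiazaukziajv/ → nozebiazaugziajv.
Rule 4 (final cluster simplification): /v/ is the second consonant of a word-final cluster /jv/, so it deletes. /nozebiazaugziajv/ → nozebiazaugziaj.

nozebiazaugziaj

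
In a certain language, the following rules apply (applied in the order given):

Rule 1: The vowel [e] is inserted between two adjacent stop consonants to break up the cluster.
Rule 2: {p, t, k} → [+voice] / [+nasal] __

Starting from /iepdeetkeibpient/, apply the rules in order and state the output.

iepedeetekeibepiend

Rule 1 (stop-cluster e-epenthesis): /p/ and /d/ form a stop–stop cluster, so [e] is inserted between them. /t/ and /k/ form a stop–stop cluster, so [e] is inserted between them. /b/ and /p/ form a stop–stop cluster, so [e] is inserted between them. /iepdeetkeibpient/ → iepedeetekeibepient.
Rule 2 (post-nasal voicing): /t/ is a voiceless stop immediately after the nasal /n/, so it voices to [d]. /iepedeetekeibepient/ → iepedeetekeibepiend.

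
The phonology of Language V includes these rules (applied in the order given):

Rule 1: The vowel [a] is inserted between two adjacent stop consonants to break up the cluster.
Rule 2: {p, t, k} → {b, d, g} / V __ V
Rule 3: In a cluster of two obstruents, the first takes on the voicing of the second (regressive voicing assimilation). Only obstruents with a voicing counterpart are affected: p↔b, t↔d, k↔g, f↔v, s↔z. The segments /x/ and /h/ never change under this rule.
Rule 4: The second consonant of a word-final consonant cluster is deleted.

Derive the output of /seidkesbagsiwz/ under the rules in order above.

Rule 1 (stop-cluster a-epenthesis): /d/ and /k/ form a stop–stop cluster, so [a] is inserted between them. /seidkesbagsiwz/ → seidakesbagsiwz.
Rule 2 (intervocalic voicing): /k/ is a voiceless stop between vowels /a/ and /e/, so it voices to [g]. /seidakesbagsiwz/ → seidagesbagsiwz.
Rule 3 (regressive voicing assimilation): /s/ precedes the voiced obstruent /b/, so it voices to [z] by assimilation. /g/ precedes the voiceless obstruent /s/, so it devoices to [k] by assimilation. /seidagesbagsiwz/ → seidagezbaksiwz.
Rule 4 (final cluster simplification): /z/ is the second consonant of a word-final cluster /wz/, so it deletes. /seidagezbaksiwz/ → seidagezbaksiw.

seidagezbaksiw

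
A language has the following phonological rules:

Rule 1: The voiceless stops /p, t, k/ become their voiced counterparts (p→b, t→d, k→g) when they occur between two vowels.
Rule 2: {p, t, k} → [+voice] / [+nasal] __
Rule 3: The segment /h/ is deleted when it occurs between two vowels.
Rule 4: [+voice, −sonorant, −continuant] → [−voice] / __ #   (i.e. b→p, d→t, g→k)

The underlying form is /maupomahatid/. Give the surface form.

maubomaadit

Rule 1 (intervocalic voicing): /p/ is a voiceless stop between vowels /u/ and /o/, so it voices to [b]. /t/ is a voiceless stop between vowels /a/ and /i/, so it voices to [d]. /maupomahatid/ → maubomahadid.
Rule 2 (post-nasal voicing): no segment meets the environment; /maubomahadid/ is unchanged.
Rule 3 (intervocalic h-deletion): /h/ occurs between vowels /a/ and /a/, so it deletes. /maubomahadid/ → maubomaadid.
Rule 4 (final devoicing): /d/ is a voiced stop in word-final position, so it devoices to [t]. /maubomaadid/ → maubomaadit.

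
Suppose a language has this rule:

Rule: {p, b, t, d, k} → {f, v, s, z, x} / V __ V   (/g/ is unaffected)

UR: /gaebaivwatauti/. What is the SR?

gaevaivwasausi

/b/ is a stop between vowels /e/ and /a/, so it spirantizes to the fricative [v].
/t/ is a stop between vowels /a/ and /a/, so it spirantizes to the fricative [s].
/t/ is a stop between vowels /u/ and /i/, so it spirantizes to the fricative [s].
Surface form: [gaevaivwasausi].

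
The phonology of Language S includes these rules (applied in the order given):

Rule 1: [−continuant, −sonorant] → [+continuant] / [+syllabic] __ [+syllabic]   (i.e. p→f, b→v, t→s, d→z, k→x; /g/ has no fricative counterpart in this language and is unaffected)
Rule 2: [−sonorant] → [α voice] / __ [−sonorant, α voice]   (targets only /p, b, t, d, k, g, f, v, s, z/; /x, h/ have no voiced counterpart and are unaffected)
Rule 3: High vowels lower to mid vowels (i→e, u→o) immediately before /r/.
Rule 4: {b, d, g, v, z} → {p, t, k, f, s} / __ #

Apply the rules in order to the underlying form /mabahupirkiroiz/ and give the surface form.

mavahuferkerois

Rule 1 (intervocalic spirantization): /b/ is a stop between vowels /a/ and /a/, so it spirantizes to the fricative [v]. /p/ is a stop between vowels /u/ and /i/, so it spirantizes to the fricative [f]. /mabahupirkiroiz/ → mavahufirkiroiz.
Rule 2 (regressive voicing assimilation): no segment meets the environment; /mavahufirkiroiz/ is unchanged.
Rule 3 (pre-rhotic lowering): /i/ is a high vowel immediately before /r/, so it lowers to [e]. /i/ is a high vowel immediately before /r/, so it lowers to [e]. /mavahufirkiroiz/ → mavahuferkeroiz.
Rule 4 (final devoicing): /z/ is a voiced obstruent in word-final position, so it devoices to [s]. /mavahuferkeroiz/ → mavahuferkerois.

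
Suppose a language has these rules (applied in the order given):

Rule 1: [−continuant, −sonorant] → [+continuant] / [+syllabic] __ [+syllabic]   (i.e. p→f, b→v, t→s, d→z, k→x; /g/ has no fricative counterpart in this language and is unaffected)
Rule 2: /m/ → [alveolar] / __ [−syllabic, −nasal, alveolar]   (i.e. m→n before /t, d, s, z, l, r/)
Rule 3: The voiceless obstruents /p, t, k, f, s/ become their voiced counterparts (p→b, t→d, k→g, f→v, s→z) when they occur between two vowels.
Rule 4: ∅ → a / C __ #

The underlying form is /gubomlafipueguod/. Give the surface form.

Rule 1 (intervocalic spirantization): /b/ is a stop between vowels /u/ and /o/, so it spirantizes to the fricative [v]. /p/ is a stop between vowels /i/ and /u/, so it spirantizes to the fricative [f]. /gubomlafipueguod/ → guvomlafifueguod.
Rule 2 (nasal place assimilation): /m/ precedes the alveolar consonant /l/, so it assimilates in place to [n]. /guvomlafifueguod/ → guvonlafifueguod.
Rule 3 (intervocalic voicing): /f/ is a voiceless obstruent between vowels /a/ and /i/, so it voices to [v]. /f/ is a voiceless obstruent between vowels /i/ and /u/, so it voices to [v]. /guvonlafifueguod/ → guvonlavivueguod.
Rule 4 (final a-epenthesis): the form ends in the consonant /d/, so [a] is inserted word-finally. /guvonlavivueguod/ → guvonlavivueguoda.

guvonlavivueguoda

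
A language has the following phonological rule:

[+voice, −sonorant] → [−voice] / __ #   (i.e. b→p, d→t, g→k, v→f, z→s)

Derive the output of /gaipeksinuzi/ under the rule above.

No segment of /gaipeksinuzi/ meets the structural description of the rule, so the form surfaces unchanged.

gaipeksinuzi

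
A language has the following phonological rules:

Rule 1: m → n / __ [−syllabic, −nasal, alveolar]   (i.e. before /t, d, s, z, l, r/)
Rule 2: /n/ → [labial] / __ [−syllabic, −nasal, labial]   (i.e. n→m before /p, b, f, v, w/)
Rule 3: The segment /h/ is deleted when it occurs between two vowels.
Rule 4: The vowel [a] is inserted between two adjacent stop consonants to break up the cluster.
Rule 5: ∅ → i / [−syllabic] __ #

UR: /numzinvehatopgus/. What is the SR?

nunzimveatopagusi

Rule 1 (nasal place assimilation): /m/ precedes the alveolar consonant /z/, so it assimilates in place to [n]. /numzinvehatopgus/ → nunzinvehatopgus.
Rule 2 (nasal place assimilation): /n/ precedes the labial consonant /v/, so it assimilates in place to [m]. /nunzinvehatopgus/ → nunzimvehatopgus.
Rule 3 (intervocalic h-deletion): /h/ occurs between vowels /e/ and /a/, so it deletes. /nunzimvehatopgus/ → nunzimveatopgus.
Rule 4 (stop-cluster a-epenthesis): /p/ and /g/ form a stop–stop cluster, so [a] is inserted between them. /nunzimveatopgus/ → nunzimveatopagus.
Rule 5 (final i-epenthesis): the form ends in the consonant /s/, so [i] is inserted word-finally. /nunzimveatopagus/ → nunzimveatopagusi.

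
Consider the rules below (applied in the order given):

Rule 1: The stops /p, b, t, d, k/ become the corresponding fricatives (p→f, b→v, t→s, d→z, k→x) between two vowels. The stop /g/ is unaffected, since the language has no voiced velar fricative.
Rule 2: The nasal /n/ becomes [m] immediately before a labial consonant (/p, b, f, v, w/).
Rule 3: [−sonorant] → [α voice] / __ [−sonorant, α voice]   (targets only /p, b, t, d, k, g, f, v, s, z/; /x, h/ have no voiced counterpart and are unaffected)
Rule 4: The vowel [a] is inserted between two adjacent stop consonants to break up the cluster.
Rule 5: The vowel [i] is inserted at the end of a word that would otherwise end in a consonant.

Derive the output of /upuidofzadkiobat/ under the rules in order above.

ufuizovzatakiovati

Rule 1 (intervocalic spirantization): /p/ is a stop between vowels /u/ and /u/, so it spirantizes to the fricative [f]. /d/ is a stop between vowels /i/ and /o/, so it spirantizes to the fricative [z]. /b/ is a stop between vowels /o/ and /a/, so it spirantizes to the fricative [v]. /upuidofzadkiobat/ → ufuizofzadkiovat.
Rule 2 (nasal place assimilation): no segment meets the environment; /ufuizofzadkiovat/ is unchanged.
Rule 3 (regressive voicing assimilation): /f/ precedes the voiced obstruent /z/, so it voices to [v] by assimilation. /d/ precedes the voiceless obstruent /k/, so it devoices to [t] by assimilation. /ufuizofzadkiovat/ → ufuizovzatkiovat.
Rule 4 (stop-cluster a-epenthesis): /t/ and /k/ form a stop–stop cluster, so [a] is inserted between them. /ufuizovzatkiovat/ → ufuizovzatakiovat.
Rule 5 (final i-epenthesis): the form ends in the consonant /t/, so [i] is inserted word-finally. /ufuizovzatakiovat/ → ufuizovzatakiovati.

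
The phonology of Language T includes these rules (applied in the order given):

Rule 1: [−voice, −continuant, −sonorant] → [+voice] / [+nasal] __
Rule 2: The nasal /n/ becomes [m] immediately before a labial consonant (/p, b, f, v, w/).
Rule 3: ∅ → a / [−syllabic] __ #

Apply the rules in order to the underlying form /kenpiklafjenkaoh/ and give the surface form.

Rule 1 (post-nasal voicing): /p/ is a voiceless stop immediately after the nasal /n/, so it voices to [b]. /k/ is a voiceless stop immediately after the nasal /n/, so it voices to [g]. /kenpiklafjenkaoh/ → kenbiklafjengaoh.
Rule 2 (nasal place assimilation): /n/ precedes the labial consonant /b/, so it assimilates in place to [m]. /kenbiklafjengaoh/ → kembiklafjengaoh.
Rule 3 (final a-epenthesis): the form ends in the consonant /h/, so [a] is inserted word-finally. /kembiklafjengaoh/ → kembiklafjengaoha.

kembiklafjengaoha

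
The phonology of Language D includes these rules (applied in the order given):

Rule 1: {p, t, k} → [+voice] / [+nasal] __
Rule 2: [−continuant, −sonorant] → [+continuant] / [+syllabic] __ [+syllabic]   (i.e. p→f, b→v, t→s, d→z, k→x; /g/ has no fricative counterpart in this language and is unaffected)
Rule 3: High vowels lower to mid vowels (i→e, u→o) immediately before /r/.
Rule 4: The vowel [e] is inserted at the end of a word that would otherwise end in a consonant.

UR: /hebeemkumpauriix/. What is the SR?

heveemgumbaoriixe

Rule 1 (post-nasal voicing): /k/ is a voiceless stop immediately after the nasal /m/, so it voices to [g]. /p/ is a voiceless stop immediately after the nasal /m/, so it voices to [b]. /hebeemkumpauriix/ → hebeemgumbauriix.
Rule 2 (intervocalic spirantization): /b/ is a stop between vowels /e/ and /e/, so it spirantizes to the fricative [v]. /hebeemgumbauriix/ → heveemgumbauriix.
Rule 3 (pre-rhotic lowering): /u/ is a high vowel immediately before /r/, so it lowers to [o]. /heveemgumbauriix/ → heveemgumbaoriix.
Rule 4 (final e-epenthesis): the form ends in the consonant /x/, so [e] is inserted word-finally. /heveemgumbaoriix/ → heveemgumbaoriixe.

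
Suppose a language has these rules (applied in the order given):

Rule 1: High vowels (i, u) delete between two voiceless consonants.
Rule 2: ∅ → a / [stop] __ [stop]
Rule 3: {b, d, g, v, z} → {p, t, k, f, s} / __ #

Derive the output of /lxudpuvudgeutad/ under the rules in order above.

lxudapuvudageutat

Rule 1 (high vowel syncope): no segment meets the environment; /lxudpuvudgeutad/ is unchanged.
Rule 2 (stop-cluster a-epenthesis): /d/ and /p/ form a stop–stop cluster, so [a] is inserted between them. /d/ and /g/ form a stop–stop cluster, so [a] is inserted between them. /lxudpuvudgeutad/ → lxudapuvudageutad.
Rule 3 (final devoicing): /d/ is a voiced obstruent in word-final position, so it devoices to [t]. /lxudapuvudageutad/ → lxudapuvudageutat.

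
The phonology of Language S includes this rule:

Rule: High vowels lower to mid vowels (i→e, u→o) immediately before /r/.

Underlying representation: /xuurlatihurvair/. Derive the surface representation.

Scanning /xuurlatihurvair/: /u/ at position 2 is not in the conditioning environment; /u/ is a high vowel immediately before /r/, so it lowers to [o]; /i/ at position 8 is not in the conditioning environment; /u/ is a high vowel immediately before /r/, so it lowers to [o]; /i/ is a high vowel immediately before /r/, so it lowers to [e].
Result: [xuorlatihorvaer].

xuorlatihorvaer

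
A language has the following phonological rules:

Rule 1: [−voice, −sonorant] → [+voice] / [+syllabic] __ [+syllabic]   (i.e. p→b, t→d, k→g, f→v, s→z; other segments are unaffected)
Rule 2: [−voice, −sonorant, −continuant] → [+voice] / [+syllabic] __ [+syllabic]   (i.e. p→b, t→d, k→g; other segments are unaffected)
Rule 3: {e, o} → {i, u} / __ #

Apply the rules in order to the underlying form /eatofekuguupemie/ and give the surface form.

eadoveguguubemii

Rule 1 (intervocalic voicing): /t/ is a voiceless obstruent between vowels /a/ and /o/, so it voices to [d]. /f/ is a voiceless obstruent between vowels /o/ and /e/, so it voices to [v]. /k/ is a voiceless obstruent between vowels /e/ and /u/, so it voices to [g]. /p/ is a voiceless obstruent between vowels /u/ and /e/, so it voices to [b]. /eatofekuguupemie/ → eadoveguguubemie.
Rule 2 (intervocalic voicing): no segment meets the environment; /eadoveguguubemie/ is unchanged.
Rule 3 (final vowel raising): /e/ is a mid vowel in word-final position, so it raises to [i]. /eadoveguguubemie/ → eadoveguguubemii.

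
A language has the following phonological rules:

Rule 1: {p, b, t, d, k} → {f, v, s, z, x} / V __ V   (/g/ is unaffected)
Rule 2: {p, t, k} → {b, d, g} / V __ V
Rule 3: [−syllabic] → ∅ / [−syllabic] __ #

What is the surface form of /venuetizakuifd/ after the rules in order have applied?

Rule 1 (intervocalic spirantization): /t/ is a stop between vowels /e/ and /i/, so it spirantizes to the fricative [s]. /k/ is a stop between vowels /a/ and /u/, so it spirantizes to the fricative [x]. /venuetizakuifd/ → venuesizaxuifd.
Rule 2 (intervocalic voicing): no segment meets the environment; /venuesizaxuifd/ is unchanged.
Rule 3 (final cluster simplification): /d/ is the second consonant of a word-final cluster /fd/, so it deletes. /venuesizaxuifd/ → venuesizaxuif.

venuesizaxuif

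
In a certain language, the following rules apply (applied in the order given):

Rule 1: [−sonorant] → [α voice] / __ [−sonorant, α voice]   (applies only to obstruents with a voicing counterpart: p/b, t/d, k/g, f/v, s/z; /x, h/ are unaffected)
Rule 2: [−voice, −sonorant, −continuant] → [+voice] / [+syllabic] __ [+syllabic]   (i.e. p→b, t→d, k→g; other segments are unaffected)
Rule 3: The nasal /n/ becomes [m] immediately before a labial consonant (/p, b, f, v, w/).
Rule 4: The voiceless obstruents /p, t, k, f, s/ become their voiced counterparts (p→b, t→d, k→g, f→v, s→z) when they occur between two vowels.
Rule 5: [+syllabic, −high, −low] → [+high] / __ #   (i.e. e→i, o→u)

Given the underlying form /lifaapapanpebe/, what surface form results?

livaababampebi

Rule 1 (regressive voicing assimilation): no segment meets the environment; /lifaapapanpebe/ is unchanged.
Rule 2 (intervocalic voicing): /p/ is a voiceless stop between vowels /a/ and /a/, so it voices to [b]. /p/ is a voiceless stop between vowels /a/ and /a/, so it voices to [b]. /lifaapapanpebe/ → lifaababanpebe.
Rule 3 (nasal place assimilation): /n/ precedes the labial consonant /p/, so it assimilates in place to [m]. /lifaababanpebe/ → lifaababampebe.
Rule 4 (intervocalic voicing): /f/ is a voiceless obstruent between vowels /i/ and /a/, so it voices to [v]. /lifaababampebe/ → livaababampebe.
Rule 5 (final vowel raising): /e/ is a mid vowel in word-final position, so it raises to [i]. /livaababampebe/ → livaababampebi.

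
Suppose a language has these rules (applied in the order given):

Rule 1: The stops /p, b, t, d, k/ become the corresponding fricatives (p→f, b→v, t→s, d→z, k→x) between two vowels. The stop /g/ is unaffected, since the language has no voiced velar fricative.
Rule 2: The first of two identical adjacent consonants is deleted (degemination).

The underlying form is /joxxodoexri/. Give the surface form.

Rule 1 (intervocalic spirantization): /d/ is a stop between vowels /o/ and /o/, so it spirantizes to the fricative [z]. /joxxodoexri/ → joxxozoexri.
Rule 2 (degemination): /xx/ is a geminate; the first /x/ deletes. /joxxozoexri/ → joxozoexri.

joxozoexri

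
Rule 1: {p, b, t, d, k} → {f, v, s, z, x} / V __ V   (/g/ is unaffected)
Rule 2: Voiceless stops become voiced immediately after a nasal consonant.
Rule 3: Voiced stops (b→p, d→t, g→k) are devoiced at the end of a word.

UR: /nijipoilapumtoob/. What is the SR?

Rule 1 (intervocalic spirantization): /p/ is a stop between vowels /i/ and /o/, so it spirantizes to the fricative [f]. /p/ is a stop between vowels /a/ and /u/, so it spirantizes to the fricative [f]. /nijipoilapumtoob/ → nijifoilafumtoob.
Rule 2 (post-nasal voicing): /t/ is a voiceless stop immediately after the nasal /m/, so it voices to [d]. /nijifoilafumtoob/ → nijifoilafumdoob.
Rule 3 (final devoicing): /b/ is a voiced stop in word-final position, so it devoices to [p]. /nijifoilafumdoob/ → nijifoilafumdoop.

nijifoilafumdoop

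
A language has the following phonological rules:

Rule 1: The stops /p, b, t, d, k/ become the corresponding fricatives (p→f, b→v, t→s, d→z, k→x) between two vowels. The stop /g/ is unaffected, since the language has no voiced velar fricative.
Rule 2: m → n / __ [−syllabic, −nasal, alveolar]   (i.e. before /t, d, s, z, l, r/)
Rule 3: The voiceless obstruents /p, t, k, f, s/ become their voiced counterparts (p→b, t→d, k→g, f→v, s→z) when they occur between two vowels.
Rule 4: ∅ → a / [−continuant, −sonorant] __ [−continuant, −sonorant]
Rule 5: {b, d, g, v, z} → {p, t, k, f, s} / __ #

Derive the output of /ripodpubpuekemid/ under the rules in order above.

rivodapubapuexemit

Rule 1 (intervocalic spirantization): /p/ is a stop between vowels /i/ and /o/, so it spirantizes to the fricative [f]. /k/ is a stop between vowels /e/ and /e/, so it spirantizes to the fricative [x]. /ripodpubpuekemid/ → rifodpubpuexemid.
Rule 2 (nasal place assimilation): no segment meets the environment; /rifodpubpuexemid/ is unchanged.
Rule 3 (intervocalic voicing): /f/ is a voiceless obstruent between vowels /i/ and /o/, so it voices to [v]. /rifodpubpuexemid/ → rivodpubpuexemid.
Rule 4 (stop-cluster a-epenthesis): /d/ and /p/ form a stop–stop cluster, so [a] is inserted between them. /b/ and /p/ form a stop–stop cluster, so [a] is inserted between them. /rivodpubpuexemid/ → rivodapubapuexemid.
Rule 5 (final devoicing): /d/ is a voiced obstruent in word-final position, so it devoices to [t]. /rivodapubapuexemid/ → rivodapubapuexemit.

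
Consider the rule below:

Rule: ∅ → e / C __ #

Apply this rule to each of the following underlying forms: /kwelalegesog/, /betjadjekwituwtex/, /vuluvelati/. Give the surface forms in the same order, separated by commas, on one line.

/kwelalegesog/: the form ends in the consonant /g/, so [e] is inserted word-finally. → [kwelalegesoge].
/betjadjekwituwtex/: the form ends in the consonant /x/, so [e] is inserted word-finally. → [betjadjekwituwtexe].
/vuluvelati/: the rule's environment is not met; surfaces unchanged as [vuluvelati].

kwelalegesoge, betjadjekwituwtexe, vuluvelati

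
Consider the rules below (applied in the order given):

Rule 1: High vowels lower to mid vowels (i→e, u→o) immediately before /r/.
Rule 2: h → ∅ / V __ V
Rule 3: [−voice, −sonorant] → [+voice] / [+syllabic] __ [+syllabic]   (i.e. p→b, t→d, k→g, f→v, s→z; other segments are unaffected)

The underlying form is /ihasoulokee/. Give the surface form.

iazoulogee

Rule 1 (pre-rhotic lowering): no segment meets the environment; /ihasoulokee/ is unchanged.
Rule 2 (intervocalic h-deletion): /h/ occurs between vowels /i/ and /a/, so it deletes. /ihasoulokee/ → iasoulokee.
Rule 3 (intervocalic voicing): /s/ is a voiceless obstruent between vowels /a/ and /o/, so it voices to [z]. /k/ is a voiceless obstruent between vowels /o/ and /e/, so it voices to [g]. /iasoulokee/ → iazoulogee.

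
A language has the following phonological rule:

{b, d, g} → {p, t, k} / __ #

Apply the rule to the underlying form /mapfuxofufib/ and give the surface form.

/b/ is a voiced stop in word-final position, so it devoices to [p].
Surface form: [mapfuxofufip].

mapfuxofufip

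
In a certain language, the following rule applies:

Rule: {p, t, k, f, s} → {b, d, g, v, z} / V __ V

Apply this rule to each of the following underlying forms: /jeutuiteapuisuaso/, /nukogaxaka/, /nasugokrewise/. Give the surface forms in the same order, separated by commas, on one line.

jeuduideabuizuazo, nugogaxaga, nazugokrewize

/jeutuiteapuisuaso/: /t/ is a voiceless obstruent between vowels /u/ and /u/, so it voices to [d]. /t/ is a voiceless obstruent between vowels /i/ and /e/, so it voices to [d]. /p/ is a voiceless obstruent between vowels /a/ and /u/, so it voices to [b]. /s/ is a voiceless obstruent between vowels /i/ and /u/, so it voices to [z]. /s/ is a voiceless obstruent between vowels /a/ and /o/, so it voices to [z]. → [jeuduideabuizuazo].
/nukogaxaka/: /k/ is a voiceless obstruent between vowels /u/ and /o/, so it voices to [g]. /k/ is a voiceless obstruent between vowels /a/ and /a/, so it voices to [g]. → [nugogaxaga].
/nasugokrewise/: /s/ is a voiceless obstruent between vowels /a/ and /u/, so it voices to [z]. /s/ is a voiceless obstruent between vowels /i/ and /e/, so it voices to [z]. → [nazugokrewize].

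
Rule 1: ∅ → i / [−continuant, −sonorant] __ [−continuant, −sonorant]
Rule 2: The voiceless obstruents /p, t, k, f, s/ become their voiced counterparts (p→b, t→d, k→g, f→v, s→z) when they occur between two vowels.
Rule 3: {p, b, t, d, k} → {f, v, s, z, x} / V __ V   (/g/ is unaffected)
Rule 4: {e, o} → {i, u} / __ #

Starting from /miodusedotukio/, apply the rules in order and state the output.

Rule 1 (stop-cluster i-epenthesis): no segment meets the environment; /miodusedotukio/ is unchanged.
Rule 2 (intervocalic voicing): /s/ is a voiceless obstruent between vowels /u/ and /e/, so it voices to [z]. /t/ is a voiceless obstruent between vowels /o/ and /u/, so it voices to [d]. /k/ is a voiceless obstruent between vowels /u/ and /i/, so it voices to [g]. /miodusedotukio/ → mioduzedodugio.
Rule 3 (intervocalic spirantization): /d/ is a stop between vowels /o/ and /u/, so it spirantizes to the fricative [z]. /d/ is a stop between vowels /e/ and /o/, so it spirantizes to the fricative [z]. /d/ is a stop between vowels /o/ and /u/, so it spirantizes to the fricative [z]. /mioduzedodugio/ → miozuzezozugio.
Rule 4 (final vowel raising): /o/ is a mid vowel in word-final position, so it raises to [u]. /miozuzezozugio/ → miozuzezozugiu.

miozuzezozugiu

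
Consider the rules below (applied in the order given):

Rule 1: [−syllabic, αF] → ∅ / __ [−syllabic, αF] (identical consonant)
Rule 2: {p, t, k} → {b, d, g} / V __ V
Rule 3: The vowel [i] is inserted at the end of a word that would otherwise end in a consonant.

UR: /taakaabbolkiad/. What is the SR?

Rule 1 (degemination): /bb/ is a geminate; the first /b/ deletes. /taakaabbolkiad/ → taakaabolkiad.
Rule 2 (intervocalic voicing): /k/ is a voiceless stop between vowels /a/ and /a/, so it voices to [g]. /taakaabolkiad/ → taagaabolkiad.
Rule 3 (final i-epenthesis): the form ends in the consonant /d/, so [i] is inserted word-finally. /taagaabolkiad/ → taagaabolkiadi.

taagaabolkiadi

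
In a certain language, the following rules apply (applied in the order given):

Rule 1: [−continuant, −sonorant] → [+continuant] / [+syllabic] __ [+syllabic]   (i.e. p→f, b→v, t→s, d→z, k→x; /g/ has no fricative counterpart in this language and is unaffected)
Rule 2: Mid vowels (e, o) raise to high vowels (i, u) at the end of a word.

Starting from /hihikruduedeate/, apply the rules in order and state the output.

hihikruzuezeasi

Rule 1 (intervocalic spirantization): /d/ is a stop between vowels /u/ and /u/, so it spirantizes to the fricative [z]. /d/ is a stop between vowels /e/ and /e/, so it spirantizes to the fricative [z]. /t/ is a stop between vowels /a/ and /e/, so it spirantizes to the fricative [s]. /hihikruduedeate/ → hihikruzuezease.
Rule 2 (final vowel raising): /e/ is a mid vowel in word-final position, so it raises to [i]. /hihikruzuezease/ → hihikruzuezeasi.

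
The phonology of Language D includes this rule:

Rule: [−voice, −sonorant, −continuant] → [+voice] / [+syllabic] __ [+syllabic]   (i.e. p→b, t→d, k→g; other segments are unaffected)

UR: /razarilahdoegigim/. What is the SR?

razarilahdoegigim

No segment of /razarilahdoegigim/ meets the structural description of the rule, so the form surfaces unchanged.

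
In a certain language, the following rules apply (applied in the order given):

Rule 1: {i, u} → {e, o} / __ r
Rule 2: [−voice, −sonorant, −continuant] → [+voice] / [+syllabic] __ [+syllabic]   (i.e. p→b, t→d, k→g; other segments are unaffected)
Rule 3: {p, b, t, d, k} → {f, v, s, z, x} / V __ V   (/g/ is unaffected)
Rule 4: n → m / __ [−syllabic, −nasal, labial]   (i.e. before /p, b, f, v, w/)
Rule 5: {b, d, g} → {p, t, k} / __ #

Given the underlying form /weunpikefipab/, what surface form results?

weumpigefivap

Rule 1 (pre-rhotic lowering): no segment meets the environment; /weunpikefipab/ is unchanged.
Rule 2 (intervocalic voicing): /k/ is a voiceless stop between vowels /i/ and /e/, so it voices to [g]. /p/ is a voiceless stop between vowels /i/ and /a/, so it voices to [b]. /weunpikefipab/ → weunpigefibab.
Rule 3 (intervocalic spirantization): /b/ is a stop between vowels /i/ and /a/, so it spirantizes to the fricative [v]. /weunpigefibab/ → weunpigefivab.
Rule 4 (nasal place assimilation): /n/ precedes the labial consonant /p/, so it assimilates in place to [m]. /weunpigefivab/ → weumpigefivab.
Rule 5 (final devoicing): /b/ is a voiced stop in word-final position, so it devoices to [p]. /weumpigefivab/ → weumpigefivap.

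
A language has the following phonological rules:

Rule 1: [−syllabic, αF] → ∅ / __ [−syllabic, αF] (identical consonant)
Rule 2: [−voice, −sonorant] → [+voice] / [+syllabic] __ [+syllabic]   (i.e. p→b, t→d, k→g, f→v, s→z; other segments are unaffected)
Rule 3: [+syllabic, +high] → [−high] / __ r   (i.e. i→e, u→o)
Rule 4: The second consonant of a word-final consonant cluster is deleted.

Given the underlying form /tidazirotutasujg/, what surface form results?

Rule 1 (degemination): no segment meets the environment; /tidazirotutasujg/ is unchanged.
Rule 2 (intervocalic voicing): /t/ is a voiceless obstruent between vowels /o/ and /u/, so it voices to [d]. /t/ is a voiceless obstruent between vowels /u/ and /a/, so it voices to [d]. /s/ is a voiceless obstruent between vowels /a/ and /u/, so it voices to [z]. /tidazirotutasujg/ → tidazirodudazujg.
Rule 3 (pre-rhotic lowering): /i/ is a high vowel immediately before /r/, so it lowers to [e]. /tidazirodudazujg/ → tidazerodudazujg.
Rule 4 (final cluster simplification): /g/ is the second consonant of a word-final cluster /jg/, so it deletes. /tidazerodudazujg/ → tidazerodudazuj.

tidazerodudazuj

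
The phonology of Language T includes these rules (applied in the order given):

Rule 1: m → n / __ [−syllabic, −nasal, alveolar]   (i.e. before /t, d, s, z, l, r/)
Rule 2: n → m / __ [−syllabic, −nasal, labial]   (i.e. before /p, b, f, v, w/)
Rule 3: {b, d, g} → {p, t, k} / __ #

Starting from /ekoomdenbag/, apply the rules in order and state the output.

Rule 1 (nasal place assimilation): /m/ precedes the alveolar consonant /d/, so it assimilates in place to [n]. /ekoomdenbag/ → ekoondenbag.
Rule 2 (nasal place assimilation): /n/ precedes the labial consonant /b/, so it assimilates in place to [m]. /ekoondenbag/ → ekoondembag.
Rule 3 (final devoicing): /g/ is a voiced stop in word-final position, so it devoices to [k]. /ekoondembag/ → ekoondembak.

ekoondembak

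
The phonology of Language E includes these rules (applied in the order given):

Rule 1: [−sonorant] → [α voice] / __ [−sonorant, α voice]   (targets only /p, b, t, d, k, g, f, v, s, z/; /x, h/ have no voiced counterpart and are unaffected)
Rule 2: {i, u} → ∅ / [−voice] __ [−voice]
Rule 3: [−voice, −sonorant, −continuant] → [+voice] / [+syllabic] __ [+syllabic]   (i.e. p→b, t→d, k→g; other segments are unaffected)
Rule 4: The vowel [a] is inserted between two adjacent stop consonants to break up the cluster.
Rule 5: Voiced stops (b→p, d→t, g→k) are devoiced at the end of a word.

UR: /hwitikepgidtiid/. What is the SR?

hwitakebagitatiit

Rule 1 (regressive voicing assimilation): /p/ precedes the voiced obstruent /g/, so it voices to [b] by assimilation. /d/ precedes the voiceless obstruent /t/, so it devoices to [t] by assimilation. /hwitikepgidtiid/ → hwitikebgittiid.
Rule 2 (high vowel syncope): /i/ is a high vowel flanked by voiceless consonants /t/ and /k/, so it deletes. /hwitikebgittiid/ → hwitkebgittiid.
Rule 3 (intervocalic voicing): no segment meets the environment; /hwitkebgittiid/ is unchanged.
Rule 4 (stop-cluster a-epenthesis): /t/ and /k/ form a stop–stop cluster, so [a] is inserted between them. /b/ and /g/ form a stop–stop cluster, so [a] is inserted between them. /t/ and /t/ form a stop–stop cluster, so [a] is inserted between them. /hwitkebgittiid/ → hwitakebagitatiid.
Rule 5 (final devoicing): /d/ is a voiced stop in word-final position, so it devoices to [t]. /hwitakebagitatiid/ → hwitakebagitatiit.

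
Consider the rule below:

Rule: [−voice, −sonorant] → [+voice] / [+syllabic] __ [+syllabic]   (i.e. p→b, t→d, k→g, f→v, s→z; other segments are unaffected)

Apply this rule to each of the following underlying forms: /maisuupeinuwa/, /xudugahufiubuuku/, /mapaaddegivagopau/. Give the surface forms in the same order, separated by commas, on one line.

/maisuupeinuwa/: /s/ is a voiceless obstruent between vowels /i/ and /u/, so it voices to [z]. /p/ is a voiceless obstruent between vowels /u/ and /e/, so it voices to [b]. → [maizuubeinuwa].
/xudugahufiubuuku/: /f/ is a voiceless obstruent between vowels /u/ and /i/, so it voices to [v]. /k/ is a voiceless obstruent between vowels /u/ and /u/, so it voices to [g]. → [xudugahuviubuugu].
/mapaaddegivagopau/: /p/ is a voiceless obstruent between vowels /a/ and /a/, so it voices to [b]. /p/ is a voiceless obstruent between vowels /o/ and /a/, so it voices to [b]. → [mabaaddegivagobau].

maizuubeinuwa, xudugahuviubuugu, mabaaddegivagobau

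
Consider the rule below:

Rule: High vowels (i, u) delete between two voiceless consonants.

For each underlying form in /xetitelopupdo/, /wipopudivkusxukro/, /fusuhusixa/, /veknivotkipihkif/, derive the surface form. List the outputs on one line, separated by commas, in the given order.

/xetitelopupdo/: /i/ is a high vowel flanked by voiceless consonants /t/ and /t/, so it deletes. /u/ is a high vowel flanked by voiceless consonants /p/ and /p/, so it deletes. → [xetteloppdo].
/wipopudivkusxukro/: /u/ is a high vowel flanked by voiceless consonants /k/ and /s/, so it deletes. /u/ is a high vowel flanked by voiceless consonants /x/ and /k/, so it deletes. → [wipopudivksxkro].
/fusuhusixa/: /u/ is a high vowel flanked by voiceless consonants /f/ and /s/, so it deletes. /u/ is a high vowel flanked by voiceless consonants /s/ and /h/, so it deletes. /u/ is a high vowel flanked by voiceless consonants /h/ and /s/, so it deletes. /i/ is a high vowel flanked by voiceless consonants /s/ and /x/, so it deletes. → [fshsxa].
/veknivotkipihkif/: /i/ is a high vowel flanked by voiceless consonants /k/ and /p/, so it deletes. /i/ is a high vowel flanked by voiceless consonants /p/ and /h/, so it deletes. /i/ is a high vowel flanked by voiceless consonants /k/ and /f/, so it deletes. → [veknivotkphkf].

xetteloppdo, wipopudivksxkro, fshsxa, veknivotkphkf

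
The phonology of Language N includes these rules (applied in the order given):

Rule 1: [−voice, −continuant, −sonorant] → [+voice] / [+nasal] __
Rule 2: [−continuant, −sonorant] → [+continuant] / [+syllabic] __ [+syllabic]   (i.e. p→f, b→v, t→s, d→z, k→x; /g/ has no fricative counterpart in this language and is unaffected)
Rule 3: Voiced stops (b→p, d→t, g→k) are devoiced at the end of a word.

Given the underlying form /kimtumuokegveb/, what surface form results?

Rule 1 (post-nasal voicing): /t/ is a voiceless stop immediately after the nasal /m/, so it voices to [d]. /kimtumuokegveb/ → kimdumuokegveb.
Rule 2 (intervocalic spirantization): /k/ is a stop between vowels /o/ and /e/, so it spirantizes to the fricative [x]. /kimdumuokegveb/ → kimdumuoxegveb.
Rule 3 (final devoicing): /b/ is a voiced stop in word-final position, so it devoices to [p]. /kimdumuoxegveb/ → kimdumuoxegvep.

kimdumuoxegvep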